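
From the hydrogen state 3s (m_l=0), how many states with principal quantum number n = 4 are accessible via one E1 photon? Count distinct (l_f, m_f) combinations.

3

E1 requires Δl = ±1, so l_f ∈ {-1, 1}; with 0 ≤ l_f ≤ n_f−1 = 3, the allowed l_f values are {1}.
For l_f = 1: m_f ∈ {m_i−1, m_i, m_i+1} ∩ [−1, 1] = {-1, 0, 1} → 3 states.
Total: 3.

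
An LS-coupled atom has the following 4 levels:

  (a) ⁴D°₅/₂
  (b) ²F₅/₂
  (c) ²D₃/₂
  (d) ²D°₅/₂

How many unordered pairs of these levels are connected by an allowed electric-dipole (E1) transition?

2

(a)–(b): forbidden (ΔS).
(a)–(c): forbidden (ΔS).
(a)–(d): forbidden (parity, ΔS).
(b)–(c): forbidden (parity).
(b)–(d): allowed.
(c)–(d): allowed.
Allowed pairs: 2 of 6.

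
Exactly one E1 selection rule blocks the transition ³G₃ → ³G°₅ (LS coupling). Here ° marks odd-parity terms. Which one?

the ΔJ = 0, ±1 rule

Reading off the term symbols: S 1→1, L 4→4, J 3→5, parity even→odd.
Parity must change: even → odd — passes.
ΔS = 0: S: 1 → 1 — passes.
ΔL = 0, ±1 (not L=0↔0): L: 4 → 4, ΔL = +0 — passes.
ΔJ = 0, ±1 (not J=0↔0): J: 3 → 5, ΔJ = +2 — fails.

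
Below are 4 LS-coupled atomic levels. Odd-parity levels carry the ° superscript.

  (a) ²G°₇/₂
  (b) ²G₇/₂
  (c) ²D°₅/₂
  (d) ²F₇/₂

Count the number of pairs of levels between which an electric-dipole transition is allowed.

(a)–(b): allowed.
(a)–(c): forbidden (parity, ΔL).
(a)–(d): allowed.
(b)–(c): forbidden (ΔL).
(b)–(d): forbidden (parity).
(c)–(d): allowed.
Allowed pairs: 3 of 6.

3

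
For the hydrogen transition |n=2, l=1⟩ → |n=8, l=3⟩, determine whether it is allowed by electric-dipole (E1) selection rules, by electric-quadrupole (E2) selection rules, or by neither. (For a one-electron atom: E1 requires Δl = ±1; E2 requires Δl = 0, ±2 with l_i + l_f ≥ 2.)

Δl = 3 − 1 = +2; l_i + l_f = 4.
E1 (Δl = ±1): not satisfied.
E2 (Δl = 0,±2, l_i+l_f ≥ 2): satisfied.

E2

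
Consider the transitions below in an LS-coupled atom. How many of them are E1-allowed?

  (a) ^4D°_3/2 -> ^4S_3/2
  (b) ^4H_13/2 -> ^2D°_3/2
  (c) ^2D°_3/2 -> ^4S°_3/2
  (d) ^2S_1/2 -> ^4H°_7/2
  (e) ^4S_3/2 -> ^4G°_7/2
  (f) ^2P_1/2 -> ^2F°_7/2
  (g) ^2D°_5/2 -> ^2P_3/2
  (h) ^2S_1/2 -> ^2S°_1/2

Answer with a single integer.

1

(a) forbidden (ΔL fails)
(b) forbidden (ΔS, ΔL, ΔJ fail)
(c) forbidden (parity, ΔS, ΔL fail)
(d) forbidden (ΔS, ΔL, ΔJ fail)
(e) forbidden (ΔL, ΔJ fail)
(f) forbidden (ΔL, ΔJ fail)
(g) allowed
(h) forbidden (ΔL fails)
Total allowed: 1 of 8.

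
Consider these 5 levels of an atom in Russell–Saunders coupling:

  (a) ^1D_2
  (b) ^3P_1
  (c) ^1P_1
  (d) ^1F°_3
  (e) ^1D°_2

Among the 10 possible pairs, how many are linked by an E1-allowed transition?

3

(a)–(b): forbidden (parity, ΔS).
(a)–(c): forbidden (parity).
(a)–(d): allowed.
(a)–(e): allowed.
(b)–(c): forbidden (parity, ΔS).
(b)–(d): forbidden (ΔS, ΔL, ΔJ).
(b)–(e): forbidden (ΔS).
(c)–(d): forbidden (ΔL, ΔJ).
(c)–(e): allowed.
(d)–(e): forbidden (parity).
Allowed pairs: 3 of 10.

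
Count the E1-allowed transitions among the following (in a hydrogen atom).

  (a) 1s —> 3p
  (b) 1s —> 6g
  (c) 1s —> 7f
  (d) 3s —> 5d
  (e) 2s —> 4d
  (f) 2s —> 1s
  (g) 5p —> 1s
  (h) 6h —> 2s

(a) allowed
(b) forbidden — Δl = +4 (E1 requires Δl = ±1)
(c) forbidden — Δl = +3 (E1 requires Δl = ±1)
(d) forbidden — Δl = +2 (E1 requires Δl = ±1)
(e) forbidden — Δl = +2 (E1 requires Δl = ±1)
(f) forbidden — Δl = +0 (E1 requires Δl = ±1)
(g) allowed
(h) forbidden — Δl = -5 (E1 requires Δl = ±1)
Total allowed: 2 of 8.

2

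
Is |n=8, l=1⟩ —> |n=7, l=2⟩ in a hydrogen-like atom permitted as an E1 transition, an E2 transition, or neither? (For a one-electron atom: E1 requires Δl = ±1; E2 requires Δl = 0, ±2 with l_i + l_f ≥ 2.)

Δl = 2 − 1 = +1; l_i + l_f = 3.
E1 (Δl = ±1): satisfied.
E2 (Δl = 0,±2, l_i+l_f ≥ 2): not satisfied.

E1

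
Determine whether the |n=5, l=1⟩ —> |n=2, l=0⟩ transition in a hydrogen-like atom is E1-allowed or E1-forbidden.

allowed

l: 1 → 0 (Δl = -1). Δl = ±1 passes.
All E1 selection rules are satisfied.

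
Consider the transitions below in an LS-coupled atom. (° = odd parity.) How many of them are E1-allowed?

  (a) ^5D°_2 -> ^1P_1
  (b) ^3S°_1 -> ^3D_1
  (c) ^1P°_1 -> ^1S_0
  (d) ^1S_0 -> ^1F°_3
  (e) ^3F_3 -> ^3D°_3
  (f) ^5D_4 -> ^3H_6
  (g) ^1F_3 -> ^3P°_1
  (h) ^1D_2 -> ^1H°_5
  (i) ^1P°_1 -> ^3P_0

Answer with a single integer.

(a) forbidden (ΔS fails)
(b) forbidden (ΔL fails)
(c) allowed
(d) forbidden (ΔL, ΔJ fail)
(e) allowed
(f) forbidden (parity, ΔS, ΔL, ΔJ fail)
(g) forbidden (ΔS, ΔL, ΔJ fail)
(h) forbidden (ΔL, ΔJ fail)
(i) forbidden (ΔS fails)
Total allowed: 2 of 9.

2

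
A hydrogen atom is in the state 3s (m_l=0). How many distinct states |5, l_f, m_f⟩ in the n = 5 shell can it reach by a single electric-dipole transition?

E1 requires Δl = ±1, so l_f ∈ {-1, 1}; with 0 ≤ l_f ≤ n_f−1 = 4, the allowed l_f values are {1}.
For l_f = 1: m_f ∈ {m_i−1, m_i, m_i+1} ∩ [−1, 1] = {-1, 0, 1} → 3 states.
Total: 3.

3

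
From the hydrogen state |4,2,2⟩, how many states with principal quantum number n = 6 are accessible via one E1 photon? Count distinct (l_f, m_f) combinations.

E1 requires Δl = ±1, so l_f ∈ {1, 3}; with 0 ≤ l_f ≤ n_f−1 = 5, the allowed l_f values are {1, 3}.
For l_f = 1: m_f ∈ {m_i−1, m_i, m_i+1} ∩ [−1, 1] = {1} → 1 state.
For l_f = 3: m_f ∈ {m_i−1, m_i, m_i+1} ∩ [−3, 3] = {1, 2, 3} → 3 states.
Total: 4.

4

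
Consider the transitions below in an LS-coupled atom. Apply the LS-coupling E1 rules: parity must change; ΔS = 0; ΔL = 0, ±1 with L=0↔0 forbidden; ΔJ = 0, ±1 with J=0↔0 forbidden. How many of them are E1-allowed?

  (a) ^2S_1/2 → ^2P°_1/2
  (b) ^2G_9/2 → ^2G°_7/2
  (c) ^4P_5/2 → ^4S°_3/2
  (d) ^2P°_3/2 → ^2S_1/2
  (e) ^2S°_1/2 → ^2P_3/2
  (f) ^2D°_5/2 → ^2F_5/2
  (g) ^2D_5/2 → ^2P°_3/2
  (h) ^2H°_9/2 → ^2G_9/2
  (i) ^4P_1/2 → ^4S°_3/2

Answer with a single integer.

(a) allowed
(b) allowed
(c) allowed
(d) allowed
(e) allowed
(f) allowed
(g) allowed
(h) allowed
(i) allowed
Total allowed: 9 of 9.

9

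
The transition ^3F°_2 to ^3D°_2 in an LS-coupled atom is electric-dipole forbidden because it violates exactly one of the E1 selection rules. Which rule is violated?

parity

Reading off the term symbols: S 1→1, L 3→2, J 2→2, parity odd→odd.
Parity must change: odd → odd — fails.
ΔS = 0: S: 1 → 1 — ok.
ΔL = 0, ±1 (not L=0↔0): L: 3 → 2, ΔL = -1 — ok.
ΔJ = 0, ±1 (not J=0↔0): J: 2 → 2, ΔJ = +0 — ok.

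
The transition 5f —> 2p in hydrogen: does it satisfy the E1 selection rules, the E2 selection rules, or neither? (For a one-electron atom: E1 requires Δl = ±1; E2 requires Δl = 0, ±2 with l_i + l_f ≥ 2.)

Δl = 1 − 3 = -2; l_i + l_f = 4.
E1 (Δl = ±1): not satisfied.
E2 (Δl = 0,±2, l_i+l_f ≥ 2): satisfied.

E2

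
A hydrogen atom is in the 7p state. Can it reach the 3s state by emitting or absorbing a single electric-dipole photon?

allowed

l: 1 → 0 (Δl = -1). Δl = ±1 passes.
All E1 selection rules are satisfied.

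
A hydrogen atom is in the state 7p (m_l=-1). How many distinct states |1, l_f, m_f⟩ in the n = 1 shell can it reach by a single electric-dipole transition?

E1 requires Δl = ±1, so l_f ∈ {0, 2}; with 0 ≤ l_f ≤ n_f−1 = 0, the allowed l_f values are {0}.
For l_f = 0: m_f ∈ {m_i−1, m_i, m_i+1} ∩ [−0, 0] = {0} → 1 state.
Total: 1.

1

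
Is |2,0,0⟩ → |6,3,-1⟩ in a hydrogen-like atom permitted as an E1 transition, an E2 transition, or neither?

Δl = 3 − 0 = +3; l_i + l_f = 3.
Δm_l = -1.
E1 (Δl = ±1, |Δm_l| ≤ 1): not satisfied.
E2 (Δl = 0,±2, l_i+l_f ≥ 2, |Δm_l| ≤ 2): not satisfied.

neither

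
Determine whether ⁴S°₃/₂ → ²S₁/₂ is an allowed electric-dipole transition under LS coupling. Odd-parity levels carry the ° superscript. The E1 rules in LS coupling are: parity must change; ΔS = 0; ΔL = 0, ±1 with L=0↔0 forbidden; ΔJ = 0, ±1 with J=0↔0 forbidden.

ΔJ = 0, ±1 (not J=0↔0): J: 3/2 → 1/2, ΔJ = -1 — ok.
ΔS = 0: S: 3/2 → 1/2 — fails.
Parity must change: odd → even — ok.
ΔL = 0, ±1 (not L=0↔0): L: 0 → 0, ΔL = +0 — fails.
Rule(s) violated: ΔS, ΔL.

forbidden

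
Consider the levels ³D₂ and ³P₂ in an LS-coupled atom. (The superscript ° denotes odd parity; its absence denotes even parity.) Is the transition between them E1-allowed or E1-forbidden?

forbidden

Parity must change: even → even — fails.
ΔL = 0, ±1 (not L=0↔0): L: 2 → 1, ΔL = -1 — ok.
ΔJ = 0, ±1 (not J=0↔0): J: 2 → 2, ΔJ = +0 — ok.
ΔS = 0: S: 1 → 1 — ok.
Rule(s) violated: parity.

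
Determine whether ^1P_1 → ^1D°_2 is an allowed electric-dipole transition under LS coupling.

allowed

Parity must change: even → odd — passes.
ΔS = 0: S: 0 → 0 — passes.
ΔL = 0, ±1 (not L=0↔0): L: 1 → 2, ΔL = +1 — passes.
ΔJ = 0, ±1 (not J=0↔0): J: 1 → 2, ΔJ = +1 — passes.
All four E1 rules are satisfied.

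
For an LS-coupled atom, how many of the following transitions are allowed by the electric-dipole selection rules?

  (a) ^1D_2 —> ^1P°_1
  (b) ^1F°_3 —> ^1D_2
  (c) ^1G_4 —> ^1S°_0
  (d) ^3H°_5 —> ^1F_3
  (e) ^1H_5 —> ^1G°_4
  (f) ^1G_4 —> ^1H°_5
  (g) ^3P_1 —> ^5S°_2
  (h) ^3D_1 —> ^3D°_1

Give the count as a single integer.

(a) allowed
(b) allowed
(c) forbidden (ΔL, ΔJ fail)
(d) forbidden (ΔS, ΔL, ΔJ fail)
(e) allowed
(f) allowed
(g) forbidden (ΔS fails)
(h) allowed
Total allowed: 5 of 8.

5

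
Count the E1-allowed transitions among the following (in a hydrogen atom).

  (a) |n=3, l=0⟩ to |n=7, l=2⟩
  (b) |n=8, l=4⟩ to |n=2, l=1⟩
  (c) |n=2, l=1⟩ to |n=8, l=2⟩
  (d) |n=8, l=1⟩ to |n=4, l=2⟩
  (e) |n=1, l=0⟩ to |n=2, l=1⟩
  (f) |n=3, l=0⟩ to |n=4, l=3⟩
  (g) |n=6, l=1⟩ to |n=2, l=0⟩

4

(a) forbidden — Δl = +2 (E1 requires Δl = ±1)
(b) forbidden — Δl = -3 (E1 requires Δl = ±1)
(c) allowed
(d) allowed
(e) allowed
(f) forbidden — Δl = +3 (E1 requires Δl = ±1)
(g) allowed
Total allowed: 4 of 7.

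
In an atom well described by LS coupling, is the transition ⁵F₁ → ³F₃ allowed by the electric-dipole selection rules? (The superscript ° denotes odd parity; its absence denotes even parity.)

Initial level: S=2, L=3, J=1, parity even. Final level: S=1, L=3, J=3, parity even.
Parity must change: even → even — fails.
ΔS = 0: S: 2 → 1 — fails.
ΔJ = 0, ±1 (not J=0↔0): J: 1 → 3, ΔJ = +2 — fails.
ΔL = 0, ±1 (not L=0↔0): L: 3 → 3, ΔL = +0 — ok.
Rule(s) violated: parity, ΔS, ΔJ.

forbidden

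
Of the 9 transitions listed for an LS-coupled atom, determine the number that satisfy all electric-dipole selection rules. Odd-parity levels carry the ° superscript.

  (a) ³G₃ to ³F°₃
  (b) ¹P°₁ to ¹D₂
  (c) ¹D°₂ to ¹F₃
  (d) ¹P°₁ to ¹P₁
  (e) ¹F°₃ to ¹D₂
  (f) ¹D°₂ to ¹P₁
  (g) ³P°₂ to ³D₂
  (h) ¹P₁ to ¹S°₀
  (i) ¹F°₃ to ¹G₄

9

(a) allowed
(b) allowed
(c) allowed
(d) allowed
(e) allowed
(f) allowed
(g) allowed
(h) allowed
(i) allowed
Total allowed: 9 of 9.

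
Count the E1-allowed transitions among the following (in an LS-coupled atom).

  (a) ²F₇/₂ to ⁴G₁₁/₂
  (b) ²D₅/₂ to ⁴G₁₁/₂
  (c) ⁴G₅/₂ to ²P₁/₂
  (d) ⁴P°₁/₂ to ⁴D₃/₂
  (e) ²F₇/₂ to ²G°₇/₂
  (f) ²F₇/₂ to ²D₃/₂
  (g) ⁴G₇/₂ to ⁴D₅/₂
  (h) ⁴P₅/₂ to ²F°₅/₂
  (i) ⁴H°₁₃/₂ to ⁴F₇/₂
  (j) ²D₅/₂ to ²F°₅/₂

(a) forbidden (parity, ΔS, ΔJ fail)
(b) forbidden (parity, ΔS, ΔL, ΔJ fail)
(c) forbidden (parity, ΔS, ΔL, ΔJ fail)
(d) allowed
(e) allowed
(f) forbidden (parity, ΔJ fail)
(g) forbidden (parity, ΔL fail)
(h) forbidden (ΔS, ΔL fail)
(i) forbidden (ΔL, ΔJ fail)
(j) allowed
Total allowed: 3 of 10.

3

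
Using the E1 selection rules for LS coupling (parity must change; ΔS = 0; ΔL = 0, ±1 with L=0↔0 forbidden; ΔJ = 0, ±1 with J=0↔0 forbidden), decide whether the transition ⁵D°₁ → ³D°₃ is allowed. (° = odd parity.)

forbidden

Parity must change: odd → odd — fails.
ΔS = 0: S: 2 → 1 — fails.
ΔL = 0, ±1 (not L=0↔0): L: 2 → 2, ΔL = +0 — passes.
ΔJ = 0, ±1 (not J=0↔0): J: 1 → 3, ΔJ = +2 — fails.
Rule(s) violated: parity, ΔS, ΔJ.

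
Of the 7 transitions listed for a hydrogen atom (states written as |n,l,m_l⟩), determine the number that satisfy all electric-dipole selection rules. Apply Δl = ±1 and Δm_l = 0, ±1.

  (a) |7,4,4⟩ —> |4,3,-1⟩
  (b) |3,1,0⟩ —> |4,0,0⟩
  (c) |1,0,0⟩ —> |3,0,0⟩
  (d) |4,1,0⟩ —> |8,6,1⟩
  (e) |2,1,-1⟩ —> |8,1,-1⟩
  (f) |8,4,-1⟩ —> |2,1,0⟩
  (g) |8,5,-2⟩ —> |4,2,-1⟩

(a) forbidden — Δm_l = -5 (E1 requires Δm_l = 0, ±1)
(b) allowed
(c) forbidden — Δl = +0 (E1 requires Δl = ±1)
(d) forbidden — Δl = +5 (E1 requires Δl = ±1)
(e) forbidden — Δl = +0 (E1 requires Δl = ±1)
(f) forbidden — Δl = -3 (E1 requires Δl = ±1)
(g) forbidden — Δl = -3 (E1 requires Δl = ±1)
Total allowed: 1 of 7.

1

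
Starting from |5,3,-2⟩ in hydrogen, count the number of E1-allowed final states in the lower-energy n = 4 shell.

E1 requires Δl = ±1, so l_f ∈ {2, 4}; with 0 ≤ l_f ≤ n_f−1 = 3, the allowed l_f values are {2}.
For l_f = 2: m_f ∈ {m_i−1, m_i, m_i+1} ∩ [−2, 2] = {-2, -1} → 2 states.
Total: 2.

2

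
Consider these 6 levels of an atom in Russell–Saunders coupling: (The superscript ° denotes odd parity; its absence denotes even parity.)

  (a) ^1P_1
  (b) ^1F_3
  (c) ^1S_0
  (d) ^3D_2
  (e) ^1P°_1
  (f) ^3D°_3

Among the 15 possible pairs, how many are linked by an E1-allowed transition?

(a)–(b): forbidden (parity, ΔL, ΔJ).
(a)–(c): forbidden (parity).
(a)–(d): forbidden (parity, ΔS).
(a)–(e): allowed.
(a)–(f): forbidden (ΔS, ΔJ).
(b)–(c): forbidden (parity, ΔL, ΔJ).
(b)–(d): forbidden (parity, ΔS).
(b)–(e): forbidden (ΔL, ΔJ).
(b)–(f): forbidden (ΔS).
(c)–(d): forbidden (parity, ΔS, ΔL, ΔJ).
(c)–(e): allowed.
(c)–(f): forbidden (ΔS, ΔL, ΔJ).
(d)–(e): forbidden (ΔS).
(d)–(f): allowed.
(e)–(f): forbidden (parity, ΔS, ΔJ).
Allowed pairs: 3 of 15.

3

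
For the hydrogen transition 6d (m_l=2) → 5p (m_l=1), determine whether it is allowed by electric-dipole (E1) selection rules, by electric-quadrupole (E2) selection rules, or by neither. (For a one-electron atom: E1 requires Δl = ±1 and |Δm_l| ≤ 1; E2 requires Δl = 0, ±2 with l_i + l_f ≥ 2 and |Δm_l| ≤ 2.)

E1

Δl = 1 − 2 = -1; l_i + l_f = 3.
Δm_l = -1.
E1 (Δl = ±1, |Δm_l| ≤ 1): satisfied.
E2 (Δl = 0,±2, l_i+l_f ≥ 2, |Δm_l| ≤ 2): not satisfied.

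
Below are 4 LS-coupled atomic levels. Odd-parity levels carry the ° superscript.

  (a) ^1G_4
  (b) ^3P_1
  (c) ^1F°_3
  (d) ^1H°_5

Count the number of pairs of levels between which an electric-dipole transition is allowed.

2

(a)–(b): forbidden (parity, ΔS, ΔL, ΔJ).
(a)–(c): allowed.
(a)–(d): allowed.
(b)–(c): forbidden (ΔS, ΔL, ΔJ).
(b)–(d): forbidden (ΔS, ΔL, ΔJ).
(c)–(d): forbidden (parity, ΔL, ΔJ).
Allowed pairs: 2 of 6.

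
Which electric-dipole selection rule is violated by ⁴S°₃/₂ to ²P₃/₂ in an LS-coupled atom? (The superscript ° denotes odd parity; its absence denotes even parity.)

the ΔS = 0 rule

Parity must change: odd → even — ok.
ΔS = 0: S: 3/2 → 1/2 — fails.
ΔL = 0, ±1 (not L=0↔0): L: 0 → 1, ΔL = +1 — ok.
ΔJ = 0, ±1 (not J=0↔0): J: 3/2 → 3/2, ΔJ = +0 — ok.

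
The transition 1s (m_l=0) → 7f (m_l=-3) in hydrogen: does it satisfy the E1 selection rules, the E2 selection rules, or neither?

neither

Δl = 3 − 0 = +3; l_i + l_f = 3.
Δm_l = -3.
E1 (Δl = ±1, |Δm_l| ≤ 1): not satisfied.
E2 (Δl = 0,±2, l_i+l_f ≥ 2, |Δm_l| ≤ 2): not satisfied.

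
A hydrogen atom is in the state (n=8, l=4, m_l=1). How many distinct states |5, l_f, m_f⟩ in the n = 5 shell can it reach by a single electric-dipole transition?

E1 requires Δl = ±1, so l_f ∈ {3, 5}; with 0 ≤ l_f ≤ n_f−1 = 4, the allowed l_f values are {3}.
For l_f = 3: m_f ∈ {m_i−1, m_i, m_i+1} ∩ [−3, 3] = {0, 1, 2} → 3 states.
Total: 3.

3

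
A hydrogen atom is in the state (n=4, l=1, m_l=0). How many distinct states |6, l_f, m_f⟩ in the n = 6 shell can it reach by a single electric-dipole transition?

4

E1 requires Δl = ±1, so l_f ∈ {0, 2}; with 0 ≤ l_f ≤ n_f−1 = 5, the allowed l_f values are {0, 2}.
For l_f = 0: m_f ∈ {m_i−1, m_i, m_i+1} ∩ [−0, 0] = {0} → 1 state.
For l_f = 2: m_f ∈ {m_i−1, m_i, m_i+1} ∩ [−2, 2] = {-1, 0, 1} → 3 states.
Total: 4.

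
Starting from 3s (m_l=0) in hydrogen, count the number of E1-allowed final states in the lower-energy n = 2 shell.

3

E1 requires Δl = ±1, so l_f ∈ {-1, 1}; with 0 ≤ l_f ≤ n_f−1 = 1, the allowed l_f values are {1}.
For l_f = 1: m_f ∈ {m_i−1, m_i, m_i+1} ∩ [−1, 1] = {-1, 0, 1} → 3 states.
Total: 3.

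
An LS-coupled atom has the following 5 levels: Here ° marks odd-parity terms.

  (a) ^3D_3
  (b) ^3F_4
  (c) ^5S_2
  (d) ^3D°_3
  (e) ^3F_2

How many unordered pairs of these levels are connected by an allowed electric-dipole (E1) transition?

3

(a)–(b): forbidden (parity).
(a)–(c): forbidden (parity, ΔS, ΔL).
(a)–(d): allowed.
(a)–(e): forbidden (parity).
(b)–(c): forbidden (parity, ΔS, ΔL, ΔJ).
(b)–(d): allowed.
(b)–(e): forbidden (parity, ΔJ).
(c)–(d): forbidden (ΔS, ΔL).
(c)–(e): forbidden (parity, ΔS, ΔL).
(d)–(e): allowed.
Allowed pairs: 3 of 10.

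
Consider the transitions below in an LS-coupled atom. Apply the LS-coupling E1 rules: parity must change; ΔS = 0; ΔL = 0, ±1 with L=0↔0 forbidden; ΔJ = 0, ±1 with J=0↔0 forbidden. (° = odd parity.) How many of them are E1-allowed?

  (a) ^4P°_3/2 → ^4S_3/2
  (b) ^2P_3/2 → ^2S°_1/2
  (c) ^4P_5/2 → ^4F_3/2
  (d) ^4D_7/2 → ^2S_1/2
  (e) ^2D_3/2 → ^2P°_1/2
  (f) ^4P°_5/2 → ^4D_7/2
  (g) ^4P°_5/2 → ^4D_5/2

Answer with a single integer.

(a) allowed
(b) allowed
(c) forbidden (parity, ΔL fail)
(d) forbidden (parity, ΔS, ΔL, ΔJ fail)
(e) allowed
(f) allowed
(g) allowed
Total allowed: 5 of 7.

5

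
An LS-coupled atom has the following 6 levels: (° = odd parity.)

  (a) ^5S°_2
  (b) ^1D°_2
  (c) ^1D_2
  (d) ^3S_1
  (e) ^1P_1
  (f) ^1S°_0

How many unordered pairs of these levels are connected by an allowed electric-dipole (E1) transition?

3

(a)–(b): forbidden (parity, ΔS, ΔL).
(a)–(c): forbidden (ΔS, ΔL).
(a)–(d): forbidden (ΔS, ΔL).
(a)–(e): forbidden (ΔS).
(a)–(f): forbidden (parity, ΔS, ΔL, ΔJ).
(b)–(c): allowed.
(b)–(d): forbidden (ΔS, ΔL).
(b)–(e): allowed.
(b)–(f): forbidden (parity, ΔL, ΔJ).
(c)–(d): forbidden (parity, ΔS, ΔL).
(c)–(e): forbidden (parity).
(c)–(f): forbidden (ΔL, ΔJ).
(d)–(e): forbidden (parity, ΔS).
(d)–(f): forbidden (ΔS, ΔL).
(e)–(f): allowed.
Allowed pairs: 3 of 15.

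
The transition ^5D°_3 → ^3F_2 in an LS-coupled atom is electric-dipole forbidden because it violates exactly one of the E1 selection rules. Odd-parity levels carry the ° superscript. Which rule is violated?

the ΔS = 0 rule

Initial level: S=2, L=2, J=3, parity odd. Final level: S=1, L=3, J=2, parity even.
Parity must change: odd → even — ok.
ΔS = 0: S: 2 → 1 — fails.
ΔL = 0, ±1 (not L=0↔0): L: 2 → 3, ΔL = +1 — ok.
ΔJ = 0, ±1 (not J=0↔0): J: 3 → 2, ΔJ = -1 — ok.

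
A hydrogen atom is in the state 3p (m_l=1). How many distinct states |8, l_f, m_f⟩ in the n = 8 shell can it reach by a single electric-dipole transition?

4

E1 requires Δl = ±1, so l_f ∈ {0, 2}; with 0 ≤ l_f ≤ n_f−1 = 7, the allowed l_f values are {0, 2}.
For l_f = 0: m_f ∈ {m_i−1, m_i, m_i+1} ∩ [−0, 0] = {0} → 1 state.
For l_f = 2: m_f ∈ {m_i−1, m_i, m_i+1} ∩ [−2, 2] = {0, 1, 2} → 3 states.
Total: 4.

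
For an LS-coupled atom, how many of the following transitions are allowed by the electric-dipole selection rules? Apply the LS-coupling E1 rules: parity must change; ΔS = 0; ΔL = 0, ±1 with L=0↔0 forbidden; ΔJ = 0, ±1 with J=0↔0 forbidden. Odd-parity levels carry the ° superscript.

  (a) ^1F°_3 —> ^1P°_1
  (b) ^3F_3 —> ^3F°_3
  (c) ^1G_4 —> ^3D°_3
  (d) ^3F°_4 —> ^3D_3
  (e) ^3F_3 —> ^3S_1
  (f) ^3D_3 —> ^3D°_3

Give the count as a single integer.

3

(a) forbidden (parity, ΔL, ΔJ fail)
(b) allowed
(c) forbidden (ΔS, ΔL fail)
(d) allowed
(e) forbidden (parity, ΔL, ΔJ fail)
(f) allowed
Total allowed: 3 of 6.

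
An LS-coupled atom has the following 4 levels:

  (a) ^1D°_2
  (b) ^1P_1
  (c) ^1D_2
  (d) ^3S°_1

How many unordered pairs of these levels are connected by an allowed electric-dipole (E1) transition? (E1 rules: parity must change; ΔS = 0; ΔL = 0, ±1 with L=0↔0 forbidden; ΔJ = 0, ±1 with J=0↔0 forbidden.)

(a)–(b): allowed.
(a)–(c): allowed.
(a)–(d): forbidden (parity, ΔS, ΔL).
(b)–(c): forbidden (parity).
(b)–(d): forbidden (ΔS).
(c)–(d): forbidden (ΔS, ΔL).
Allowed pairs: 2 of 6.

2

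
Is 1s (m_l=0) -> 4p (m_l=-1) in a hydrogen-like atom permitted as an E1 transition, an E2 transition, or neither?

Δl = 1 − 0 = +1; l_i + l_f = 1.
Δm_l = -1.
E1 (Δl = ±1, |Δm_l| ≤ 1): satisfied.
E2 (Δl = 0,±2, l_i+l_f ≥ 2, |Δm_l| ≤ 2): not satisfied.

E1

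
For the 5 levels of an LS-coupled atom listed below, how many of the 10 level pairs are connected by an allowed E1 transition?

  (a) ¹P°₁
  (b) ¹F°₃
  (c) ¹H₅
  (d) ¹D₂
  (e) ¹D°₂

3

(a)–(b): forbidden (parity, ΔL, ΔJ).
(a)–(c): forbidden (ΔL, ΔJ).
(a)–(d): allowed.
(a)–(e): forbidden (parity).
(b)–(c): forbidden (ΔL, ΔJ).
(b)–(d): allowed.
(b)–(e): forbidden (parity).
(c)–(d): forbidden (parity, ΔL, ΔJ).
(c)–(e): forbidden (ΔL, ΔJ).
(d)–(e): allowed.
Allowed pairs: 3 of 10.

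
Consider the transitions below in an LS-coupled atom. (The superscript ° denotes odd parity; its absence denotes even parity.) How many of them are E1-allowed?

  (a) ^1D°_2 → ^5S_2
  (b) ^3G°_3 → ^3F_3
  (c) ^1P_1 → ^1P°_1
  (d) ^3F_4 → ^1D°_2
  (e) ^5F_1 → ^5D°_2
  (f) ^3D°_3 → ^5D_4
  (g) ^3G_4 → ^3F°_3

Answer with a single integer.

(a) forbidden (ΔS, ΔL fail)
(b) allowed
(c) allowed
(d) forbidden (ΔS, ΔJ fail)
(e) allowed
(f) forbidden (ΔS fails)
(g) allowed
Total allowed: 4 of 7.

4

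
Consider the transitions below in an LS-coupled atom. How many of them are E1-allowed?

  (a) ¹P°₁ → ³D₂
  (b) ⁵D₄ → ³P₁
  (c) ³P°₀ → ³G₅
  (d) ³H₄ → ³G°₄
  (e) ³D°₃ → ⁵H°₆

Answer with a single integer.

(a) forbidden (ΔS fails)
(b) forbidden (parity, ΔS, ΔJ fail)
(c) forbidden (ΔL, ΔJ fail)
(d) allowed
(e) forbidden (parity, ΔS, ΔL, ΔJ fail)
Total allowed: 1 of 5.

1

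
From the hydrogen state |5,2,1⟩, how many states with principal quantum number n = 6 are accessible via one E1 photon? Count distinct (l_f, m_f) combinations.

5

E1 requires Δl = ±1, so l_f ∈ {1, 3}; with 0 ≤ l_f ≤ n_f−1 = 5, the allowed l_f values are {1, 3}.
For l_f = 1: m_f ∈ {m_i−1, m_i, m_i+1} ∩ [−1, 1] = {0, 1} → 2 states.
For l_f = 3: m_f ∈ {m_i−1, m_i, m_i+1} ∩ [−3, 3] = {0, 1, 2} → 3 states.
Total: 5.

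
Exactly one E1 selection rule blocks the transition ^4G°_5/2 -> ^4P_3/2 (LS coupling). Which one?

Parity must change: odd → even — ok.
ΔS = 0: S: 3/2 → 3/2 — ok.
ΔL = 0, ±1 (not L=0↔0): L: 4 → 1, ΔL = -3 — fails.
ΔJ = 0, ±1 (not J=0↔0): J: 5/2 → 3/2, ΔJ = -1 — ok.

the ΔL = 0, ±1 rule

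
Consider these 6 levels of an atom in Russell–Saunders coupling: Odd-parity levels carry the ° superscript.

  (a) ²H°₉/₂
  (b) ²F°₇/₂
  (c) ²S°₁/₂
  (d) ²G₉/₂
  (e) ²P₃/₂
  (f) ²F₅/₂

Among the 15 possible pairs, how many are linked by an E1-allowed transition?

4

(a)–(b): forbidden (parity, ΔL).
(a)–(c): forbidden (parity, ΔL, ΔJ).
(a)–(d): allowed.
(a)–(e): forbidden (ΔL, ΔJ).
(a)–(f): forbidden (ΔL, ΔJ).
(b)–(c): forbidden (parity, ΔL, ΔJ).
(b)–(d): allowed.
(b)–(e): forbidden (ΔL, ΔJ).
(b)–(f): allowed.
(c)–(d): forbidden (ΔL, ΔJ).
(c)–(e): allowed.
(c)–(f): forbidden (ΔL, ΔJ).
(d)–(e): forbidden (parity, ΔL, ΔJ).
(d)–(f): forbidden (parity, ΔJ).
(e)–(f): forbidden (parity, ΔL).
Allowed pairs: 4 of 15.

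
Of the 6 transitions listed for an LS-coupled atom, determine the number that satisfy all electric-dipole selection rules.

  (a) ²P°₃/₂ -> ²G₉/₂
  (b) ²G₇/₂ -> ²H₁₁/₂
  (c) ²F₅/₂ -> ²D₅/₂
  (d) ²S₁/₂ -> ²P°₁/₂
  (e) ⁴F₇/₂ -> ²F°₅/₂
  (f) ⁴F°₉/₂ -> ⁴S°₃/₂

1

(a) forbidden (ΔL, ΔJ fail)
(b) forbidden (parity, ΔJ fail)
(c) forbidden (parity fails)
(d) allowed
(e) forbidden (ΔS fails)
(f) forbidden (parity, ΔL, ΔJ fail)
Total allowed: 1 of 6.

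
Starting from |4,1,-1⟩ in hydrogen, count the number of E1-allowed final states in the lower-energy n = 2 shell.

E1 requires Δl = ±1, so l_f ∈ {0, 2}; with 0 ≤ l_f ≤ n_f−1 = 1, the allowed l_f values are {0}.
For l_f = 0: m_f ∈ {m_i−1, m_i, m_i+1} ∩ [−0, 0] = {0} → 1 state.
Total: 1.

1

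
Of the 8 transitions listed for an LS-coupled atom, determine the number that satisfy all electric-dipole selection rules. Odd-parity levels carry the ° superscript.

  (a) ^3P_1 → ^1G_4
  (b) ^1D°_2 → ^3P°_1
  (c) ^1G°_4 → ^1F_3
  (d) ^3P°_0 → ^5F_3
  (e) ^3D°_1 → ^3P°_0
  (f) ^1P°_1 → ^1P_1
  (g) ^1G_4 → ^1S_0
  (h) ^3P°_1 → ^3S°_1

2

(a) forbidden (parity, ΔS, ΔL, ΔJ fail)
(b) forbidden (parity, ΔS fail)
(c) allowed
(d) forbidden (ΔS, ΔL, ΔJ fail)
(e) forbidden (parity fails)
(f) allowed
(g) forbidden (parity, ΔL, ΔJ fail)
(h) forbidden (parity fails)
Total allowed: 2 of 8.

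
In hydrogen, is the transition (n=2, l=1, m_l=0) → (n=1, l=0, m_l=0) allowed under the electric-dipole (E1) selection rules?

allowed

Initial l = 1, final l = 0, so Δl = -1. E1 requires Δl = ±1: passes.
Δm_l = 0 − (0) = +0. E1 requires Δm_l = 0, ±1: passes.
All E1 selection rules are satisfied.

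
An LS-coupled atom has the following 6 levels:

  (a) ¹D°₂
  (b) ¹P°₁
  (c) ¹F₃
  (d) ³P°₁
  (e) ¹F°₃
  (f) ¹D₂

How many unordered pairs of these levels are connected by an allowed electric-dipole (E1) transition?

5

(a)–(b): forbidden (parity).
(a)–(c): allowed.
(a)–(d): forbidden (parity, ΔS).
(a)–(e): forbidden (parity).
(a)–(f): allowed.
(b)–(c): forbidden (ΔL, ΔJ).
(b)–(d): forbidden (parity, ΔS).
(b)–(e): forbidden (parity, ΔL, ΔJ).
(b)–(f): allowed.
(c)–(d): forbidden (ΔS, ΔL, ΔJ).
(c)–(e): allowed.
(c)–(f): forbidden (parity).
(d)–(e): forbidden (parity, ΔS, ΔL, ΔJ).
(d)–(f): forbidden (ΔS).
(e)–(f): allowed.
Allowed pairs: 5 of 15.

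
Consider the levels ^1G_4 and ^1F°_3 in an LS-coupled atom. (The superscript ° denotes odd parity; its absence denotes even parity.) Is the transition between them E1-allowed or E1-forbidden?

allowed

Reading off the term symbols: S 0→0, L 4→3, J 4→3, parity even→odd.
ΔL = 0, ±1 (not L=0↔0): L: 4 → 3, ΔL = -1 — satisfied.
ΔJ = 0, ±1 (not J=0↔0): J: 4 → 3, ΔJ = -1 — satisfied.
ΔS = 0: S: 0 → 0 — satisfied.
Parity must change: even → odd — satisfied.
All four E1 rules are satisfied.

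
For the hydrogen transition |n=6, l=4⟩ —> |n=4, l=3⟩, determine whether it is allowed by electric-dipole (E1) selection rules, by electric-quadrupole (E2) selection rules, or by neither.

Δl = 3 − 4 = -1; l_i + l_f = 7.
E1 (Δl = ±1): satisfied.
E2 (Δl = 0,±2, l_i+l_f ≥ 2): not satisfied.

E1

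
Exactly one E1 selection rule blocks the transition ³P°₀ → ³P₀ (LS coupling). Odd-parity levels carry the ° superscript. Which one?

Initial level: S=1, L=1, J=0, parity odd. Final level: S=1, L=1, J=0, parity even.
Parity must change: odd → even — passes.
ΔS = 0: S: 1 → 1 — passes.
ΔL = 0, ±1 (not L=0↔0): L: 1 → 1, ΔL = +0 — passes.
ΔJ = 0, ±1 (not J=0↔0): J: 0 → 0, ΔJ = +0 — fails.

the J=0 ↔ J=0 exclusion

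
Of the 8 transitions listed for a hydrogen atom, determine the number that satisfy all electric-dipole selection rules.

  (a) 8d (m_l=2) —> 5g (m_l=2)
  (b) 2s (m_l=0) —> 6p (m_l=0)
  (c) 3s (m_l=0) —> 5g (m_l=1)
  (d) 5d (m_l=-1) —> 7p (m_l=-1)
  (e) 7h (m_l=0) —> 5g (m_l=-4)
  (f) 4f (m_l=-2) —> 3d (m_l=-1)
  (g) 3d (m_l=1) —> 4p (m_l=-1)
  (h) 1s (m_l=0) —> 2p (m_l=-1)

(a) forbidden — Δl = +2 (E1 requires Δl = ±1)
(b) allowed
(c) forbidden — Δl = +4 (E1 requires Δl = ±1)
(d) allowed
(e) forbidden — Δm_l = -4 (E1 requires Δm_l = 0, ±1)
(f) allowed
(g) forbidden — Δm_l = -2 (E1 requires Δm_l = 0, ±1)
(h) allowed
Total allowed: 4 of 8.

4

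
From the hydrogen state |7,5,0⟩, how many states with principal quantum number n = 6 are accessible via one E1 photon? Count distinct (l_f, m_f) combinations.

3

E1 requires Δl = ±1, so l_f ∈ {4, 6}; with 0 ≤ l_f ≤ n_f−1 = 5, the allowed l_f values are {4}.
For l_f = 4: m_f ∈ {m_i−1, m_i, m_i+1} ∩ [−4, 4] = {-1, 0, 1} → 3 states.
Total: 3.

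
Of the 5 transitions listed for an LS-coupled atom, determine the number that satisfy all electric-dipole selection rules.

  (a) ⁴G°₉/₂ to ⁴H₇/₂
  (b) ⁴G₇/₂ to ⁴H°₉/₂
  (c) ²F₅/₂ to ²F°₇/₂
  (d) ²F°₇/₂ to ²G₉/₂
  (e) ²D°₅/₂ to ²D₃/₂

5

(a) allowed
(b) allowed
(c) allowed
(d) allowed
(e) allowed
Total allowed: 5 of 5.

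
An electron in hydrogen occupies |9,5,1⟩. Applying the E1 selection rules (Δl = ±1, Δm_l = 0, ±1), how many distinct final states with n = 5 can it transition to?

E1 requires Δl = ±1, so l_f ∈ {4, 6}; with 0 ≤ l_f ≤ n_f−1 = 4, the allowed l_f values are {4}.
For l_f = 4: m_f ∈ {m_i−1, m_i, m_i+1} ∩ [−4, 4] = {0, 1, 2} → 3 states.
Total: 3.

3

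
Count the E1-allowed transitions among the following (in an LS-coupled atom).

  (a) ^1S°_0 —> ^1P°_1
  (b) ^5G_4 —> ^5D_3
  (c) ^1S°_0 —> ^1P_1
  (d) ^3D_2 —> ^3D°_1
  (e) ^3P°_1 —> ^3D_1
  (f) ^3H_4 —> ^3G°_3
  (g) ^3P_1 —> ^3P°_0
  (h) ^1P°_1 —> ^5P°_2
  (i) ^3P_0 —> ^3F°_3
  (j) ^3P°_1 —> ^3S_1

(a) forbidden (parity fails)
(b) forbidden (parity, ΔL fail)
(c) allowed
(d) allowed
(e) allowed
(f) allowed
(g) allowed
(h) forbidden (parity, ΔS fail)
(i) forbidden (ΔL, ΔJ fail)
(j) allowed
Total allowed: 6 of 10.

6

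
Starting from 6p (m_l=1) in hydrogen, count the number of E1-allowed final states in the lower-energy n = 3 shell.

E1 requires Δl = ±1, so l_f ∈ {0, 2}; with 0 ≤ l_f ≤ n_f−1 = 2, the allowed l_f values are {0, 2}.
For l_f = 0: m_f ∈ {m_i−1, m_i, m_i+1} ∩ [−0, 0] = {0} → 1 state.
For l_f = 2: m_f ∈ {m_i−1, m_i, m_i+1} ∩ [−2, 2] = {0, 1, 2} → 3 states.
Total: 4.

4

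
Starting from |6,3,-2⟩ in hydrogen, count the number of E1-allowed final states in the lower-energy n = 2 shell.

0

E1 requires l_f ∈ {2, 4}, but neither lies in [0, 1], so no final state is reachable.
Total: 0.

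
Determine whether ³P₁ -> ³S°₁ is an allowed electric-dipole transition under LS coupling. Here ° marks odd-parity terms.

Initial level: S=1, L=1, J=1, parity even. Final level: S=1, L=0, J=1, parity odd.
Parity must change: even → odd — passes.
ΔJ = 0, ±1 (not J=0↔0): J: 1 → 1, ΔJ = +0 — passes.
ΔS = 0: S: 1 → 1 — passes.
ΔL = 0, ±1 (not L=0↔0): L: 1 → 0, ΔL = -1 — passes.
All four E1 rules are satisfied.

allowed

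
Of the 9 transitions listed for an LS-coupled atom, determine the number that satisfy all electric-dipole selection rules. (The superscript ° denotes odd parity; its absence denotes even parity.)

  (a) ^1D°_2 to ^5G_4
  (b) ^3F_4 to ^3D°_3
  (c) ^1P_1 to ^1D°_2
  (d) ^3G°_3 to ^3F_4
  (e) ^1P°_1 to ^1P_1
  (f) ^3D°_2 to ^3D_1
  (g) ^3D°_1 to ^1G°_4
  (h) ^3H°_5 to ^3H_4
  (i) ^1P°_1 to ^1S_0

(a) forbidden (ΔS, ΔL, ΔJ fail)
(b) allowed
(c) allowed
(d) allowed
(e) allowed
(f) allowed
(g) forbidden (parity, ΔS, ΔL, ΔJ fail)
(h) allowed
(i) allowed
Total allowed: 7 of 9.

7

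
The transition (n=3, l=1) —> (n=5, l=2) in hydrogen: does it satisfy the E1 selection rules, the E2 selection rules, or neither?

Δl = 2 − 1 = +1; l_i + l_f = 3.
E1 (Δl = ±1): satisfied.
E2 (Δl = 0,±2, l_i+l_f ≥ 2): not satisfied.

E1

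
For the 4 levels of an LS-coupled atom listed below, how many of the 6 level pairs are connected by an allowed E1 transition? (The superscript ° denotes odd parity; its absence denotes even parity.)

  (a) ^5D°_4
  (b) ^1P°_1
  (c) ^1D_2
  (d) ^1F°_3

2

(a)–(b): forbidden (parity, ΔS, ΔJ).
(a)–(c): forbidden (ΔS, ΔJ).
(a)–(d): forbidden (parity, ΔS).
(b)–(c): allowed.
(b)–(d): forbidden (parity, ΔL, ΔJ).
(c)–(d): allowed.
Allowed pairs: 2 of 6.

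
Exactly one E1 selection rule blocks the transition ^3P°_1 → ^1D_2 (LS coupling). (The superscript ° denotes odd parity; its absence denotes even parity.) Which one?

Initial level: S=1, L=1, J=1, parity odd. Final level: S=0, L=2, J=2, parity even.
ΔJ = 0, ±1 (not J=0↔0): J: 1 → 2, ΔJ = +1 — passes.
ΔL = 0, ±1 (not L=0↔0): L: 1 → 2, ΔL = +1 — passes.
ΔS = 0: S: 1 → 0 — fails.
Parity must change: odd → even — passes.

the ΔS = 0 rule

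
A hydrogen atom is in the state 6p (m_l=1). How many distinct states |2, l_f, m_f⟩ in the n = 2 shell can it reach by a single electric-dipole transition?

E1 requires Δl = ±1, so l_f ∈ {0, 2}; with 0 ≤ l_f ≤ n_f−1 = 1, the allowed l_f values are {0}.
For l_f = 0: m_f ∈ {m_i−1, m_i, m_i+1} ∩ [−0, 0] = {0} → 1 state.
Total: 1.

1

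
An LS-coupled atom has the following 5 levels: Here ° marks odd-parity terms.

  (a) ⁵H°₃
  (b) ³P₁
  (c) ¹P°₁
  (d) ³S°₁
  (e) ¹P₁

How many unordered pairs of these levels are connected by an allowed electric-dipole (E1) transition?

2

(a)–(b): forbidden (ΔS, ΔL, ΔJ).
(a)–(c): forbidden (parity, ΔS, ΔL, ΔJ).
(a)–(d): forbidden (parity, ΔS, ΔL, ΔJ).
(a)–(e): forbidden (ΔS, ΔL, ΔJ).
(b)–(c): forbidden (ΔS).
(b)–(d): allowed.
(b)–(e): forbidden (parity, ΔS).
(c)–(d): forbidden (parity, ΔS).
(c)–(e): allowed.
(d)–(e): forbidden (ΔS).
Allowed pairs: 2 of 10.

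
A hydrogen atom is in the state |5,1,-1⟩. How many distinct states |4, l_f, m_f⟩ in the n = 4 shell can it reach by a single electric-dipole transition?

E1 requires Δl = ±1, so l_f ∈ {0, 2}; with 0 ≤ l_f ≤ n_f−1 = 3, the allowed l_f values are {0, 2}.
For l_f = 0: m_f ∈ {m_i−1, m_i, m_i+1} ∩ [−0, 0] = {0} → 1 state.
For l_f = 2: m_f ∈ {m_i−1, m_i, m_i+1} ∩ [−2, 2] = {-2, -1, 0} → 3 states.
Total: 4.

4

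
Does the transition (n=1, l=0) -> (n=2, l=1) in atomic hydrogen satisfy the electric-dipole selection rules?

Initial l = 0, final l = 1, so Δl = +1. E1 requires Δl = ±1: ✓.
All E1 selection rules are satisfied.

allowed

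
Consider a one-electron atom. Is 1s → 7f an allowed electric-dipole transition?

Initial l = 0, final l = 3, so Δl = +3. E1 requires Δl = ±1: ✗.
The transition is electric-dipole forbidden.

forbidden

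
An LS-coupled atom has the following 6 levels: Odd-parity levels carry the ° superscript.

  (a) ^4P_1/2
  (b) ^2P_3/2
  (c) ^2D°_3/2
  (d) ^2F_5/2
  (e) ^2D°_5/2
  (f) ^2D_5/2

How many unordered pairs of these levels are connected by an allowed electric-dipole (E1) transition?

(a)–(b): forbidden (parity, ΔS).
(a)–(c): forbidden (ΔS).
(a)–(d): forbidden (parity, ΔS, ΔL, ΔJ).
(a)–(e): forbidden (ΔS, ΔJ).
(a)–(f): forbidden (parity, ΔS, ΔJ).
(b)–(c): allowed.
(b)–(d): forbidden (parity, ΔL).
(b)–(e): allowed.
(b)–(f): forbidden (parity).
(c)–(d): allowed.
(c)–(e): forbidden (parity).
(c)–(f): allowed.
(d)–(e): allowed.
(d)–(f): forbidden (parity).
(e)–(f): allowed.
Allowed pairs: 6 of 15.

6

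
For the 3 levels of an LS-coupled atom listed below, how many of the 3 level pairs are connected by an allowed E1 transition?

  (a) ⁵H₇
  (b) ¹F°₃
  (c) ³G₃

(a)–(b): forbidden (ΔS, ΔL, ΔJ).
(a)–(c): forbidden (parity, ΔS, ΔJ).
(b)–(c): forbidden (ΔS).
Allowed pairs: 0 of 3.

0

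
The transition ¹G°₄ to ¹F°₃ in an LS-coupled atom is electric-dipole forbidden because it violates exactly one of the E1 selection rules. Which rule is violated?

Reading off the term symbols: S 0→0, L 4→3, J 4→3, parity odd→odd.
Parity must change: odd → odd — fails.
ΔS = 0: S: 0 → 0 — ok.
ΔL = 0, ±1 (not L=0↔0): L: 4 → 3, ΔL = -1 — ok.
ΔJ = 0, ±1 (not J=0↔0): J: 4 → 3, ΔJ = -1 — ok.

parity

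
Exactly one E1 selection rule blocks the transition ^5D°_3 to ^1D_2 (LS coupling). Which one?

the ΔS = 0 rule

Reading off the term symbols: S 2→0, L 2→2, J 3→2, parity odd→even.
Parity must change: odd → even — passes.
ΔS = 0: S: 2 → 0 — fails.
ΔL = 0, ±1 (not L=0↔0): L: 2 → 2, ΔL = +0 — passes.
ΔJ = 0, ±1 (not J=0↔0): J: 3 → 2, ΔJ = -1 — passes.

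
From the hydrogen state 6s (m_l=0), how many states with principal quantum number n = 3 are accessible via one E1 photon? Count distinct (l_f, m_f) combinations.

3

E1 requires Δl = ±1, so l_f ∈ {-1, 1}; with 0 ≤ l_f ≤ n_f−1 = 2, the allowed l_f values are {1}.
For l_f = 1: m_f ∈ {m_i−1, m_i, m_i+1} ∩ [−1, 1] = {-1, 0, 1} → 3 states.
Total: 3.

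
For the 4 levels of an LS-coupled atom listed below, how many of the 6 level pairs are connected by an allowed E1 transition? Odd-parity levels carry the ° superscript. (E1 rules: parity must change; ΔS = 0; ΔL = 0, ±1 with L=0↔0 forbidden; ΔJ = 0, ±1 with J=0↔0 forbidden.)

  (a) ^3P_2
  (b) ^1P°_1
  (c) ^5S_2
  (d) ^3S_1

(a)–(b): forbidden (ΔS).
(a)–(c): forbidden (parity, ΔS).
(a)–(d): forbidden (parity).
(b)–(c): forbidden (ΔS).
(b)–(d): forbidden (ΔS).
(c)–(d): forbidden (parity, ΔS, ΔL).
Allowed pairs: 0 of 6.

0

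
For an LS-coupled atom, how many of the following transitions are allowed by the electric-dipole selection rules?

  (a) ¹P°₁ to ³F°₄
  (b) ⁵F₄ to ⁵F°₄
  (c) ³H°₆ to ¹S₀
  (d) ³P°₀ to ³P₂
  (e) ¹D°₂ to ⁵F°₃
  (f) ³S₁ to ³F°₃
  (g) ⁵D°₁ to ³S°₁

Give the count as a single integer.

1

(a) forbidden (parity, ΔS, ΔL, ΔJ fail)
(b) allowed
(c) forbidden (ΔS, ΔL, ΔJ fail)
(d) forbidden (ΔJ fails)
(e) forbidden (parity, ΔS fail)
(f) forbidden (ΔL, ΔJ fail)
(g) forbidden (parity, ΔS, ΔL fail)
Total allowed: 1 of 7.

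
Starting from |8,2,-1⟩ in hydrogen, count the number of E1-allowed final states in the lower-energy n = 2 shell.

E1 requires Δl = ±1, so l_f ∈ {1, 3}; with 0 ≤ l_f ≤ n_f−1 = 1, the allowed l_f values are {1}.
For l_f = 1: m_f ∈ {m_i−1, m_i, m_i+1} ∩ [−1, 1] = {-1, 0} → 2 states.
Total: 2.

2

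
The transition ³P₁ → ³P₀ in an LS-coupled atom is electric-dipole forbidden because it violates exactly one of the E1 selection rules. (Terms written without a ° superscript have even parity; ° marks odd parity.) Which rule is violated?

Initial level: S=1, L=1, J=1, parity even. Final level: S=1, L=1, J=0, parity even.
ΔJ = 0, ±1 (not J=0↔0): J: 1 → 0, ΔJ = -1 — ok.
ΔL = 0, ±1 (not L=0↔0): L: 1 → 1, ΔL = +0 — ok.
Parity must change: even → even — fails.
ΔS = 0: S: 1 → 1 — ok.

parity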